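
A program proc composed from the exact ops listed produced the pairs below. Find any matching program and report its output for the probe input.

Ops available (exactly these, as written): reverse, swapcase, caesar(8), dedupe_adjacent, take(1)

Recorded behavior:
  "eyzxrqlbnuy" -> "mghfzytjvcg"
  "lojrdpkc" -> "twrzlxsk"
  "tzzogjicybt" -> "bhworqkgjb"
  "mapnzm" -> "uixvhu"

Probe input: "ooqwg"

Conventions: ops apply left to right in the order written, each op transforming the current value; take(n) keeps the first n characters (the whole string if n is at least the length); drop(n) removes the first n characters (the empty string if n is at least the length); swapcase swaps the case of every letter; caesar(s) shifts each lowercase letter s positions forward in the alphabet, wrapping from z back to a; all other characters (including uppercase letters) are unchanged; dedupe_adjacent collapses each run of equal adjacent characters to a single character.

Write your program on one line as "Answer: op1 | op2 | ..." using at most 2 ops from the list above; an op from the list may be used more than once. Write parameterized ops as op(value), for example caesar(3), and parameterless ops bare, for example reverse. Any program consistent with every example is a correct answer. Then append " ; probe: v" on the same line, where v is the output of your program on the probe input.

dedupe_adjacent | caesar(8) ; probe: "wyeo"

Check, running the answer program on each example:
  "eyzxrqlbnuy" -> "eyzxrqlbnuy" -> "mghfzytjvcg"
  "lojrdpkc" -> "lojrdpkc" -> "twrzlxsk"
  "tzzogjicybt" -> "tzogjicybt" -> "bhworqkgjb"
  "mapnzm" -> "mapnzm" -> "uixvhu"
  probe: "ooqwg" -> "oqwg" -> "wyeo"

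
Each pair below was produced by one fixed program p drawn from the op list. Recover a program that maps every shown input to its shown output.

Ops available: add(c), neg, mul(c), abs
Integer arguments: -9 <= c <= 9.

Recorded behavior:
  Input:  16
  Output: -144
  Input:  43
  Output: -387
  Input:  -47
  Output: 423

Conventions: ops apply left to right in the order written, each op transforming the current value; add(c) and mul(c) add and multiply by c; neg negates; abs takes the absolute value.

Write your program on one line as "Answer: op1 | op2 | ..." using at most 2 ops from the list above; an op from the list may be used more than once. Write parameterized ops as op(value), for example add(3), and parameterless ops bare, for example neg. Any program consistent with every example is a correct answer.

neg | mul(9)

Check, running the answer program on each example:
  16 -> -16 -> -144
  43 -> -43 -> -387
  -47 -> 47 -> 423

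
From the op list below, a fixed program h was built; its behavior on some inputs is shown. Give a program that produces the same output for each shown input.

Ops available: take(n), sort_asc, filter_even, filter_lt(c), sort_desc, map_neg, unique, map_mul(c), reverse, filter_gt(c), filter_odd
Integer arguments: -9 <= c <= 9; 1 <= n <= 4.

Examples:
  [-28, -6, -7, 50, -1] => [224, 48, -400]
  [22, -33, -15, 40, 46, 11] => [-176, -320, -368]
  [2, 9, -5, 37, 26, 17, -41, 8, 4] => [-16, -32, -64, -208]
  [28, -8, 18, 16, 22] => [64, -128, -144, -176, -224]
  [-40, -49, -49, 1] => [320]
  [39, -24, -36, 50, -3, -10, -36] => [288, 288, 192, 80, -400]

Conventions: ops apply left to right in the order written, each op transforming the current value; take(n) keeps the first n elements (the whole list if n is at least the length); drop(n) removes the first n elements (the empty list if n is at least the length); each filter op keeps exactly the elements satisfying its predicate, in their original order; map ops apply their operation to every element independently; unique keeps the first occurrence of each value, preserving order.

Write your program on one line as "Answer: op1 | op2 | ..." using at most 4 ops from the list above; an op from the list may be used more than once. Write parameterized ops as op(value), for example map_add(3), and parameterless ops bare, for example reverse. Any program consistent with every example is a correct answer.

filter_even | map_mul(-8) | sort_asc | sort_desc

Check, running the answer program on each example:
  [-28, -6, -7, 50, -1] -> [-28, -6, 50] -> [224, 48, -400] -> [-400, 48, 224] -> [224, 48, -400]
  [22, -33, -15, 40, 46, 11] -> [22, 40, 46] -> [-176, -320, -368] -> [-368, -320, -176] -> [-176, -320, -368]
  [2, 9, -5, 37, 26, 17, -41, 8, 4] -> [2, 26, 8, 4] -> [-16, -208, -64, -32] -> [-208, -64, -32, -16] -> [-16, -32, -64, -208]
  [28, -8, 18, 16, 22] -> [28, -8, 18, 16, 22] -> [-224, 64, -144, -128, -176] -> [-224, -176, -144, -128, 64] -> [64, -128, -144, -176, -224]
  [-40, -49, -49, 1] -> [-40] -> [320] -> [320] -> [320]
  [39, -24, -36, 50, -3, -10, -36] -> [-24, -36, 50, -10, -36] -> [192, 288, -400, 80, 288] -> [-400, 80, 192, 288, 288] -> [288, 288, 192, 80, -400]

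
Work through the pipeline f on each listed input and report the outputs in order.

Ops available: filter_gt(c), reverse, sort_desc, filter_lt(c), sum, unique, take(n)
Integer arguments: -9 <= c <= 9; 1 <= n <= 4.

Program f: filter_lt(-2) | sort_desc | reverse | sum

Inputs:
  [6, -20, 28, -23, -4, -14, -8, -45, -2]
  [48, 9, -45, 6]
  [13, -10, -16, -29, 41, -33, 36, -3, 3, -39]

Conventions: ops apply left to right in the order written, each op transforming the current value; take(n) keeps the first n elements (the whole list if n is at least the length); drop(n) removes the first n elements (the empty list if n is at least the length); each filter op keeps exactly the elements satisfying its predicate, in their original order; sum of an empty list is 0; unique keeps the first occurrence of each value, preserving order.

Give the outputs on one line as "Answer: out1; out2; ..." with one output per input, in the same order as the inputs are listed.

Execution, op by op:
  [6, -20, 28, -23, -4, -14, -8, -45, -2] -> [-20, -23, -4, -14, -8, -45] -> [-4, -8, -14, -20, -23, -45] -> [-45, -23, -20, -14, -8, -4] -> -114
  [48, 9, -45, 6] -> [-45] -> [-45] -> [-45] -> -45
  [13, -10, -16, -29, 41, -33, 36, -3, 3, -39] -> [-10, -16, -29, -33, -3, -39] -> [-3, -10, -16, -29, -33, -39] -> [-39, -33, -29, -16, -10, -3] -> -130

-114; -45; -130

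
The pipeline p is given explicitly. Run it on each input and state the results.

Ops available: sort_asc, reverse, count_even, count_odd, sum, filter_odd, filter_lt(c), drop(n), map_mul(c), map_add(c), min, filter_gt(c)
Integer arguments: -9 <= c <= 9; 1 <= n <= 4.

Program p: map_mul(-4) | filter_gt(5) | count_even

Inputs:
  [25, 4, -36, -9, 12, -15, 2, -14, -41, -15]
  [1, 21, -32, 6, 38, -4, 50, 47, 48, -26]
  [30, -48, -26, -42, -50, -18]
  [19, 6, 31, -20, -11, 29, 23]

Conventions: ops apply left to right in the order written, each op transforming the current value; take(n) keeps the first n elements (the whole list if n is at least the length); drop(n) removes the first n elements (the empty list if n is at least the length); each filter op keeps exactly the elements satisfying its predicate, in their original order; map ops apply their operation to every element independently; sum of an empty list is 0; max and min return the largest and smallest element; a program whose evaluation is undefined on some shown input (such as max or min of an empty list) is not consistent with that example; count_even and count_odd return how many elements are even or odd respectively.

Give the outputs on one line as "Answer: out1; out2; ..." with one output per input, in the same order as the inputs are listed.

Execution, op by op:
  [25, 4, -36, -9, 12, -15, 2, -14, -41, -15] -> [-100, -16, 144, 36, -48, 60, -8, 56, 164, 60] -> [144, 36, 60, 56, 164, 60] -> 6
  [1, 21, -32, 6, 38, -4, 50, 47, 48, -26] -> [-4, -84, 128, -24, -152, 16, -200, -188, -192, 104] -> [128, 16, 104] -> 3
  [30, -48, -26, -42, -50, -18] -> [-120, 192, 104, 168, 200, 72] -> [192, 104, 168, 200, 72] -> 5
  [19, 6, 31, -20, -11, 29, 23] -> [-76, -24, -124, 80, 44, -116, -92] -> [80, 44] -> 2

6; 3; 5; 2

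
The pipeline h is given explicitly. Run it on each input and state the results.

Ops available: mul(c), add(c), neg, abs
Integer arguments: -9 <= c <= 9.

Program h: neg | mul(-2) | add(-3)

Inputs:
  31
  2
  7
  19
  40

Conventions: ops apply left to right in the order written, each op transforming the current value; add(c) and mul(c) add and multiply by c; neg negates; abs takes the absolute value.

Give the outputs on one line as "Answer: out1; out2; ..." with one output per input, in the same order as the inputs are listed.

Execution, op by op:
  31 -> -31 -> 62 -> 59
  2 -> -2 -> 4 -> 1
  7 -> -7 -> 14 -> 11
  19 -> -19 -> 38 -> 35
  40 -> -40 -> 80 -> 77

59; 1; 11; 35; 77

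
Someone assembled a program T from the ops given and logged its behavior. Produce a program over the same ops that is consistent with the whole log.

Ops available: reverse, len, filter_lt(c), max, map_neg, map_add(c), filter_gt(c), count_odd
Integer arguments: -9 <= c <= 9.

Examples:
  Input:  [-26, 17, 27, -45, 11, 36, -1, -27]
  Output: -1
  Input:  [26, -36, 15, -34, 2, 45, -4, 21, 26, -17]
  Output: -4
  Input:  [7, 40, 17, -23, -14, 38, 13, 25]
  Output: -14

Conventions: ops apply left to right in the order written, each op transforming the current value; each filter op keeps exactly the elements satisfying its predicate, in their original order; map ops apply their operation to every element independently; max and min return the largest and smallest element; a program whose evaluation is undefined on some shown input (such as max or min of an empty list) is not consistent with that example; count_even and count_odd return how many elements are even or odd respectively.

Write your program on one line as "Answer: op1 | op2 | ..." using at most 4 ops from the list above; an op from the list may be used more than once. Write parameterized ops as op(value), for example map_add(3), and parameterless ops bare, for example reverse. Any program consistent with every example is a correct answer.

filter_lt(3) | reverse | filter_lt(2) | max

Check, running the answer program on each example:
  [-26, 17, 27, -45, 11, 36, -1, -27] -> [-26, -45, -1, -27] -> [-27, -1, -45, -26] -> [-27, -1, -45, -26] -> -1
  [26, -36, 15, -34, 2, 45, -4, 21, 26, -17] -> [-36, -34, 2, -4, -17] -> [-17, -4, 2, -34, -36] -> [-17, -4, -34, -36] -> -4
  [7, 40, 17, -23, -14, 38, 13, 25] -> [-23, -14] -> [-14, -23] -> [-14, -23] -> -14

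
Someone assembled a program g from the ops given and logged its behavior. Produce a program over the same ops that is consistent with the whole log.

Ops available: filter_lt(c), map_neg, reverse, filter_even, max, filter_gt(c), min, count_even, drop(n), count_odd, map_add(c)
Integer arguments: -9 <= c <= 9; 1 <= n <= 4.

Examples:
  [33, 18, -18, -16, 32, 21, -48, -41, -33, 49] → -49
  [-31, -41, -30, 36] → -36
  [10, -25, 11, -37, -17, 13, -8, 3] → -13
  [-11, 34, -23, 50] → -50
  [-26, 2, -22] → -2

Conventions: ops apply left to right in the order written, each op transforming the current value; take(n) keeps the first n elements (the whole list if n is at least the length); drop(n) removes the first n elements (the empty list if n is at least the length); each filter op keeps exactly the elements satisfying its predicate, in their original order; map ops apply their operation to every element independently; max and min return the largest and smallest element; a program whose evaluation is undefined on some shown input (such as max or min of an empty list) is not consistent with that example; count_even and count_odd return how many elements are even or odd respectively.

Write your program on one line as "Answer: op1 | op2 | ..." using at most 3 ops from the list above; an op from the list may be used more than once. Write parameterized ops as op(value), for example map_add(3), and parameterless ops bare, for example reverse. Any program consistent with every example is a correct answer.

map_neg | reverse | min

Check, running the answer program on each example:
  [33, 18, -18, -16, 32, 21, -48, -41, -33, 49] -> [-33, -18, 18, 16, -32, -21, 48, 41, 33, -49] -> [-49, 33, 41, 48, -21, -32, 16, 18, -18, -33] -> -49
  [-31, -41, -30, 36] -> [31, 41, 30, -36] -> [-36, 30, 41, 31] -> -36
  [10, -25, 11, -37, -17, 13, -8, 3] -> [-10, 25, -11, 37, 17, -13, 8, -3] -> [-3, 8, -13, 17, 37, -11, 25, -10] -> -13
  [-11, 34, -23, 50] -> [11, -34, 23, -50] -> [-50, 23, -34, 11] -> -50
  [-26, 2, -22] -> [26, -2, 22] -> [22, -2, 26] -> -2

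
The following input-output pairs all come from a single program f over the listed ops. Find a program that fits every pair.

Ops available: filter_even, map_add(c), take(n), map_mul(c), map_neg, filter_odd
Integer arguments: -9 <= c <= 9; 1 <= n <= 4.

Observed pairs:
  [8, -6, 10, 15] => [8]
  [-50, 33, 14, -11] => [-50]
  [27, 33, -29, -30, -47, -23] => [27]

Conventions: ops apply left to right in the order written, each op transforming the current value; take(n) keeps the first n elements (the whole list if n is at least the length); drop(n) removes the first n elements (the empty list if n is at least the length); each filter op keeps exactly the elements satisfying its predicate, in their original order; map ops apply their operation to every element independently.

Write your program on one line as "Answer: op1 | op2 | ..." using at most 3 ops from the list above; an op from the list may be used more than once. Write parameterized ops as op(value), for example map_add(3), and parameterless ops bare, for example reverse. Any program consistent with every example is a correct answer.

map_neg | take(1) | map_neg

Check, running the answer program on each example:
  [8, -6, 10, 15] -> [-8, 6, -10, -15] -> [-8] -> [8]
  [-50, 33, 14, -11] -> [50, -33, -14, 11] -> [50] -> [-50]
  [27, 33, -29, -30, -47, -23] -> [-27, -33, 29, 30, 47, 23] -> [-27] -> [27]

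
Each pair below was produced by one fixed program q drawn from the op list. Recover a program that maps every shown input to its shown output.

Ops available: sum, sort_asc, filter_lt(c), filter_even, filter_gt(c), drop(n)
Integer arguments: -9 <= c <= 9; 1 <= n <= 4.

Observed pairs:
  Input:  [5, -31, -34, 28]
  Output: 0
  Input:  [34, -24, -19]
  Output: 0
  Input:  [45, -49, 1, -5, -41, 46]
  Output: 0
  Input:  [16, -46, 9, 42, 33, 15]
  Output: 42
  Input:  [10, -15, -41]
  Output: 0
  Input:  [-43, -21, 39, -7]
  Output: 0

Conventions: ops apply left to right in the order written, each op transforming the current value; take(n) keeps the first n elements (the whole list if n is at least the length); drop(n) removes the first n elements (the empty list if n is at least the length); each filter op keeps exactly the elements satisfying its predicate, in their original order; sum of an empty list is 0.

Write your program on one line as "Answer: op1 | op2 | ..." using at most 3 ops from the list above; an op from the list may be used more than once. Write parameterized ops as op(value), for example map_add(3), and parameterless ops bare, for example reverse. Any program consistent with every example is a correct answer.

filter_even | drop(2) | sum

Check, running the answer program on each example:
  [5, -31, -34, 28] -> [-34, 28] -> [] -> 0
  [34, -24, -19] -> [34, -24] -> [] -> 0
  [45, -49, 1, -5, -41, 46] -> [46] -> [] -> 0
  [16, -46, 9, 42, 33, 15] -> [16, -46, 42] -> [42] -> 42
  [10, -15, -41] -> [10] -> [] -> 0
  [-43, -21, 39, -7] -> [] -> [] -> 0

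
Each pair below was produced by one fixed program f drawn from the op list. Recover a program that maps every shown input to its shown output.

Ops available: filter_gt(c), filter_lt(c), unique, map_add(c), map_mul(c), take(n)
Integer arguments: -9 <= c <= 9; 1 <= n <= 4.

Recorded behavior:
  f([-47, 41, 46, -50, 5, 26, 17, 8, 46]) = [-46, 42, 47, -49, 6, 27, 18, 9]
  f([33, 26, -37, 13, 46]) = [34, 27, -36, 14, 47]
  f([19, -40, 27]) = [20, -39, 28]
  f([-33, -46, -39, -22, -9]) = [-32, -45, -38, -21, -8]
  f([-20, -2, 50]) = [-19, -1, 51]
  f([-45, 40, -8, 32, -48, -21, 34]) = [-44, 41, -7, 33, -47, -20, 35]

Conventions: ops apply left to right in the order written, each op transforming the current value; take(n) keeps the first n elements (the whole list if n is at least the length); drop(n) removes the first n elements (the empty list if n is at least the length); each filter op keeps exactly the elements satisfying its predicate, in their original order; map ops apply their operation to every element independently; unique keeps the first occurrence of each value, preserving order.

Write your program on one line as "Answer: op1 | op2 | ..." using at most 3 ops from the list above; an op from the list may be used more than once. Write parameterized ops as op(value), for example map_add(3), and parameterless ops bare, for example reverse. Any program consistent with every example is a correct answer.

unique | map_add(8) | map_add(-7)

Check, running the answer program on each example:
  [-47, 41, 46, -50, 5, 26, 17, 8, 46] -> [-47, 41, 46, -50, 5, 26, 17, 8] -> [-39, 49, 54, -42, 13, 34, 25, 16] -> [-46, 42, 47, -49, 6, 27, 18, 9]
  [33, 26, -37, 13, 46] -> [33, 26, -37, 13, 46] -> [41, 34, -29, 21, 54] -> [34, 27, -36, 14, 47]
  [19, -40, 27] -> [19, -40, 27] -> [27, -32, 35] -> [20, -39, 28]
  [-33, -46, -39, -22, -9] -> [-33, -46, -39, -22, -9] -> [-25, -38, -31, -14, -1] -> [-32, -45, -38, -21, -8]
  [-20, -2, 50] -> [-20, -2, 50] -> [-12, 6, 58] -> [-19, -1, 51]
  [-45, 40, -8, 32, -48, -21, 34] -> [-45, 40, -8, 32, -48, -21, 34] -> [-37, 48, 0, 40, -40, -13, 42] -> [-44, 41, -7, 33, -47, -20, 35]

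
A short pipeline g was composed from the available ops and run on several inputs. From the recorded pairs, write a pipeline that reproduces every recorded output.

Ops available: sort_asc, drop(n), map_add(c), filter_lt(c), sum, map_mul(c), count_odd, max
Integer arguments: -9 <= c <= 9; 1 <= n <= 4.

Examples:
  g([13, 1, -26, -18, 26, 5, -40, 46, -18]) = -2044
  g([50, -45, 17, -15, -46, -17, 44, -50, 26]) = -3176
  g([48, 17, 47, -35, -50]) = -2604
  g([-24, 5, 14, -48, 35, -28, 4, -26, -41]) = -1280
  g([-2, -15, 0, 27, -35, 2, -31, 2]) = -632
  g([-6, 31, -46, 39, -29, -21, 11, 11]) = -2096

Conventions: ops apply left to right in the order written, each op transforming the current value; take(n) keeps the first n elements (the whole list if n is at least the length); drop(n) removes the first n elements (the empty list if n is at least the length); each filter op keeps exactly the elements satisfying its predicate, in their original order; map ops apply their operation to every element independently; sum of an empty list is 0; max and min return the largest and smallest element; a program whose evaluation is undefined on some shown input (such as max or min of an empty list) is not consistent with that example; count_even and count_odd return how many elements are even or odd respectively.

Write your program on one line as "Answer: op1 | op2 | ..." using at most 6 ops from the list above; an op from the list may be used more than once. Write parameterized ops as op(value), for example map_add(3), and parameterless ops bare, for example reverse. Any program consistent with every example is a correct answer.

map_mul(-6) | map_add(7) | filter_lt(8) | sort_asc | map_mul(4) | sum

Check, running the answer program on each example:
  [13, 1, -26, -18, 26, 5, -40, 46, -18] -> [-78, -6, 156, 108, -156, -30, 240, -276, 108] -> [-71, 1, 163, 115, -149, -23, 247, -269, 115] -> [-71, 1, -149, -23, -269] -> [-269, -149, -71, -23, 1] -> [-1076, -596, -284, -92, 4] -> -2044
  [50, -45, 17, -15, -46, -17, 44, -50, 26] -> [-300, 270, -102, 90, 276, 102, -264, 300, -156] -> [-293, 277, -95, 97, 283, 109, -257, 307, -149] -> [-293, -95, -257, -149] -> [-293, -257, -149, -95] -> [-1172, -1028, -596, -380] -> -3176
  [48, 17, 47, -35, -50] -> [-288, -102, -282, 210, 300] -> [-281, -95, -275, 217, 307] -> [-281, -95, -275] -> [-281, -275, -95] -> [-1124, -1100, -380] -> -2604
  [-24, 5, 14, -48, 35, -28, 4, -26, -41] -> [144, -30, -84, 288, -210, 168, -24, 156, 246] -> [151, -23, -77, 295, -203, 175, -17, 163, 253] -> [-23, -77, -203, -17] -> [-203, -77, -23, -17] -> [-812, -308, -92, -68] -> -1280
  [-2, -15, 0, 27, -35, 2, -31, 2] -> [12, 90, 0, -162, 210, -12, 186, -12] -> [19, 97, 7, -155, 217, -5, 193, -5] -> [7, -155, -5, -5] -> [-155, -5, -5, 7] -> [-620, -20, -20, 28] -> -632
  [-6, 31, -46, 39, -29, -21, 11, 11] -> [36, -186, 276, -234, 174, 126, -66, -66] -> [43, -179, 283, -227, 181, 133, -59, -59] -> [-179, -227, -59, -59] -> [-227, -179, -59, -59] -> [-908, -716, -236, -236] -> -2096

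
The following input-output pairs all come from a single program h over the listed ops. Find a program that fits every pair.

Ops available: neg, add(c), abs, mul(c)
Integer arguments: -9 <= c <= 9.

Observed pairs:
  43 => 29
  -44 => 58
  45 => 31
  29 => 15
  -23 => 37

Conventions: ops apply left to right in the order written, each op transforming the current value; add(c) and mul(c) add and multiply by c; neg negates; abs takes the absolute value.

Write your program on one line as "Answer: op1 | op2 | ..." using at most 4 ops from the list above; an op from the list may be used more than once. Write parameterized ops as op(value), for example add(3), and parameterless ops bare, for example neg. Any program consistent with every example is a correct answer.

add(-5) | add(-5) | add(-4) | abs

Check, running the answer program on each example:
  43 -> 38 -> 33 -> 29 -> 29
  -44 -> -49 -> -54 -> -58 -> 58
  45 -> 40 -> 35 -> 31 -> 31
  29 -> 24 -> 19 -> 15 -> 15
  -23 -> -28 -> -33 -> -37 -> 37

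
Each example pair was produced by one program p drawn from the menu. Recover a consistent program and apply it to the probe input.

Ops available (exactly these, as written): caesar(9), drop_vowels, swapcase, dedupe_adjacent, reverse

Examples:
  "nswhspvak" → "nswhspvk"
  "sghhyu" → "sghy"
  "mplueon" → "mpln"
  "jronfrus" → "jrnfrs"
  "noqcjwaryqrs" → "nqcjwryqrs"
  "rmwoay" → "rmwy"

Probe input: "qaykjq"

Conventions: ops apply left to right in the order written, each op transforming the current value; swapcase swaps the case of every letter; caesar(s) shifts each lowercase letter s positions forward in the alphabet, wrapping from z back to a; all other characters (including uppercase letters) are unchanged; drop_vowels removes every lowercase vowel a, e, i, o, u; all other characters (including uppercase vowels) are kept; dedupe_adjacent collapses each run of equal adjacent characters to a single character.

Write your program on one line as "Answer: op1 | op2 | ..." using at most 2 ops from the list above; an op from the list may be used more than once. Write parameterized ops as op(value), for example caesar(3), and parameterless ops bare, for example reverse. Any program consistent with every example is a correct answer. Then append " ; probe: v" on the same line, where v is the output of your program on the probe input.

dedupe_adjacent | drop_vowels ; probe: "qykjq"

Check, running the answer program on each example:
  "nswhspvak" -> "nswhspvak" -> "nswhspvk"
  "sghhyu" -> "sghyu" -> "sghy"
  "mplueon" -> "mplueon" -> "mpln"
  "jronfrus" -> "jronfrus" -> "jrnfrs"
  "noqcjwaryqrs" -> "noqcjwaryqrs" -> "nqcjwryqrs"
  "rmwoay" -> "rmwoay" -> "rmwy"
  probe: "qaykjq" -> "qaykjq" -> "qykjq"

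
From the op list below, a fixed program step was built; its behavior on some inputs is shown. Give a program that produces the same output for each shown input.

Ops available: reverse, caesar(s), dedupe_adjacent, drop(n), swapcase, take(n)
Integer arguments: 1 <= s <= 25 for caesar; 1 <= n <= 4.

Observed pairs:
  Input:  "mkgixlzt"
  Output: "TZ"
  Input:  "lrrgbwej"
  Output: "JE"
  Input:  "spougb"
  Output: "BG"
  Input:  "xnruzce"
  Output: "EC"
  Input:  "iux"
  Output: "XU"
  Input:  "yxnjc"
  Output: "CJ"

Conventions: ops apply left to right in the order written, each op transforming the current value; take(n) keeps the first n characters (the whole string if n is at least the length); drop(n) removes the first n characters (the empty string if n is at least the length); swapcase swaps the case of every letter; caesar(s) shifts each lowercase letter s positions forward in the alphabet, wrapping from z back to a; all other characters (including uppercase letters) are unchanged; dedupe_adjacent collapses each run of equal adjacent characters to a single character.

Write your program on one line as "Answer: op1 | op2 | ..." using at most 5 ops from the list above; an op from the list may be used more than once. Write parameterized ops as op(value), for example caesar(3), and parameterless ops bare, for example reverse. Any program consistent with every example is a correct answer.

reverse | take(4) | take(2) | swapcase

Check, running the answer program on each example:
  "mkgixlzt" -> "tzlxigkm" -> "tzlx" -> "tz" -> "TZ"
  "lrrgbwej" -> "jewbgrrl" -> "jewb" -> "je" -> "JE"
  "spougb" -> "bguops" -> "bguo" -> "bg" -> "BG"
  "xnruzce" -> "eczurnx" -> "eczu" -> "ec" -> "EC"
  "iux" -> "xui" -> "xui" -> "xu" -> "XU"
  "yxnjc" -> "cjnxy" -> "cjnx" -> "cj" -> "CJ"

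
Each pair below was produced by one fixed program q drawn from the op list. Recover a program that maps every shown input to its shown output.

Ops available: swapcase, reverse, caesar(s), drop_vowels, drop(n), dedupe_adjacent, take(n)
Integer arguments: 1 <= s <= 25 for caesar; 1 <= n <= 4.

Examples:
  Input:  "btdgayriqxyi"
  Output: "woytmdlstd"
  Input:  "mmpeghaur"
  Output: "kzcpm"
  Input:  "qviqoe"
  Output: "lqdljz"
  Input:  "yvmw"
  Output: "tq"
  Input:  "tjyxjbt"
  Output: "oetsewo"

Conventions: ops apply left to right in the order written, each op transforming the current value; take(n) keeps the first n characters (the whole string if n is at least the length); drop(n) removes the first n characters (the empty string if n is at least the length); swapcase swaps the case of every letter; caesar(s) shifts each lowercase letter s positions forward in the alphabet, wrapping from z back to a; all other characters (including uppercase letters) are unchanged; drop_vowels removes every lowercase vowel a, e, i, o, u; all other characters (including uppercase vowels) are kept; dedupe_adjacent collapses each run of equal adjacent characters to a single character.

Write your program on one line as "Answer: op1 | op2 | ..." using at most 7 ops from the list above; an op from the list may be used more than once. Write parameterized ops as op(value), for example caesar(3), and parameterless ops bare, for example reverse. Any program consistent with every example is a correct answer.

caesar(8) | dedupe_adjacent | reverse | drop_vowels | reverse | caesar(13)

Check, running the answer program on each example:
  "btdgayriqxyi" -> "jbloigzqyfgq" -> "jbloigzqyfgq" -> "qgfyqzgiolbj" -> "qgfyqzglbj" -> "jblgzqyfgq" -> "woytmdlstd"
  "mmpeghaur" -> "uuxmopicz" -> "uxmopicz" -> "zcipomxu" -> "zcpmx" -> "xmpcz" -> "kzcpm"
  "qviqoe" -> "ydqywm" -> "ydqywm" -> "mwyqdy" -> "mwyqdy" -> "ydqywm" -> "lqdljz"
  "yvmw" -> "gdue" -> "gdue" -> "eudg" -> "dg" -> "gd" -> "tq"
  "tjyxjbt" -> "brgfrjb" -> "brgfrjb" -> "bjrfgrb" -> "bjrfgrb" -> "brgfrjb" -> "oetsewo"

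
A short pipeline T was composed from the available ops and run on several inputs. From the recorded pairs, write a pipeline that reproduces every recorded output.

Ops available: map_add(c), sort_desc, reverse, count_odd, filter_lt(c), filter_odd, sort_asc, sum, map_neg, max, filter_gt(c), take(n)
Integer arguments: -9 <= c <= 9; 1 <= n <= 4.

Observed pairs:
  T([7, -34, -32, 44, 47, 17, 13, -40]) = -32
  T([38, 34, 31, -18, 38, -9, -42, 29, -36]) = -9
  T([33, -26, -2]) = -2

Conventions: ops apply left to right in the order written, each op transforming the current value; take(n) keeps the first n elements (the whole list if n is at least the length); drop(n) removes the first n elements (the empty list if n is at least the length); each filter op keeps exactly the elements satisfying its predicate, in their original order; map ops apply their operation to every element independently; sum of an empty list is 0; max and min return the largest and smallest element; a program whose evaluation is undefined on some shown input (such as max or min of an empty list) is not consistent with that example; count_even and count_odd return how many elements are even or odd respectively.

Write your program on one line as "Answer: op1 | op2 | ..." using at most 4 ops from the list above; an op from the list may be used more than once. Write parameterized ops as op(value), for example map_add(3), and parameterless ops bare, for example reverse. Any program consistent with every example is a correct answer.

sort_asc | filter_lt(5) | max

Check, running the answer program on each example:
  [7, -34, -32, 44, 47, 17, 13, -40] -> [-40, -34, -32, 7, 13, 17, 44, 47] -> [-40, -34, -32] -> -32
  [38, 34, 31, -18, 38, -9, -42, 29, -36] -> [-42, -36, -18, -9, 29, 31, 34, 38, 38] -> [-42, -36, -18, -9] -> -9
  [33, -26, -2] -> [-26, -2, 33] -> [-26, -2] -> -2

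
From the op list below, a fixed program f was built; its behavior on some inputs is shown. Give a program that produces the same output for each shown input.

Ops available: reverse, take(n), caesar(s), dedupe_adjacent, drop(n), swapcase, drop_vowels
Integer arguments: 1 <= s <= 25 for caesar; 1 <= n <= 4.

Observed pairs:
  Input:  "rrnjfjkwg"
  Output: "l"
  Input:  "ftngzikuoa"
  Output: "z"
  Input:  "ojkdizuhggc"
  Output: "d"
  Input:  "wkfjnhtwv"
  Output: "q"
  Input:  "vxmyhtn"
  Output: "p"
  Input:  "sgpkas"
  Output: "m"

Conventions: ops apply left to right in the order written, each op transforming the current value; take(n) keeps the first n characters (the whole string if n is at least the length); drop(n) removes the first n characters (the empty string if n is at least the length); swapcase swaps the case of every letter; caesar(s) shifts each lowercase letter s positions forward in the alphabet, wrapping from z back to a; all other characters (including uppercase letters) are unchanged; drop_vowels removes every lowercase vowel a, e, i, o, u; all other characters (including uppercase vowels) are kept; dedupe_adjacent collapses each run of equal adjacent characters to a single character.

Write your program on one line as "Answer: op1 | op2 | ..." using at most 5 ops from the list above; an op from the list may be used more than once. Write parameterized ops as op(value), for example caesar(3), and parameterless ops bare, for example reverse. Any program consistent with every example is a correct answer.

drop_vowels | take(1) | caesar(15) | caesar(5)

Check, running the answer program on each example:
  "rrnjfjkwg" -> "rrnjfjkwg" -> "r" -> "g" -> "l"
  "ftngzikuoa" -> "ftngzk" -> "f" -> "u" -> "z"
  "ojkdizuhggc" -> "jkdzhggc" -> "j" -> "y" -> "d"
  "wkfjnhtwv" -> "wkfjnhtwv" -> "w" -> "l" -> "q"
  "vxmyhtn" -> "vxmyhtn" -> "v" -> "k" -> "p"
  "sgpkas" -> "sgpks" -> "s" -> "h" -> "m"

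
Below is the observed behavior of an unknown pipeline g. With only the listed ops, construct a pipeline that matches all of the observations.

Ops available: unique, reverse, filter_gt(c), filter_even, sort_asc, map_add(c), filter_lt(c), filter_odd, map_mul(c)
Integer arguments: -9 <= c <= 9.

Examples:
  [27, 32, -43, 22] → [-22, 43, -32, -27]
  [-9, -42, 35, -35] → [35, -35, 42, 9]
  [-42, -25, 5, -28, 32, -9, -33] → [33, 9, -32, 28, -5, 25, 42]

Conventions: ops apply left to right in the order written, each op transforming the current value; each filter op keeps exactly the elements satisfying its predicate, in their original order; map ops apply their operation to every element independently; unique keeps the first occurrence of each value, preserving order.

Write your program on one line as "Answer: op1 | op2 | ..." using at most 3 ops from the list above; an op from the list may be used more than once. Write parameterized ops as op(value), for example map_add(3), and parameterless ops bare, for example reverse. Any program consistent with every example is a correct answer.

map_mul(-1) | reverse

Check, running the answer program on each example:
  [27, 32, -43, 22] -> [-27, -32, 43, -22] -> [-22, 43, -32, -27]
  [-9, -42, 35, -35] -> [9, 42, -35, 35] -> [35, -35, 42, 9]
  [-42, -25, 5, -28, 32, -9, -33] -> [42, 25, -5, 28, -32, 9, 33] -> [33, 9, -32, 28, -5, 25, 42]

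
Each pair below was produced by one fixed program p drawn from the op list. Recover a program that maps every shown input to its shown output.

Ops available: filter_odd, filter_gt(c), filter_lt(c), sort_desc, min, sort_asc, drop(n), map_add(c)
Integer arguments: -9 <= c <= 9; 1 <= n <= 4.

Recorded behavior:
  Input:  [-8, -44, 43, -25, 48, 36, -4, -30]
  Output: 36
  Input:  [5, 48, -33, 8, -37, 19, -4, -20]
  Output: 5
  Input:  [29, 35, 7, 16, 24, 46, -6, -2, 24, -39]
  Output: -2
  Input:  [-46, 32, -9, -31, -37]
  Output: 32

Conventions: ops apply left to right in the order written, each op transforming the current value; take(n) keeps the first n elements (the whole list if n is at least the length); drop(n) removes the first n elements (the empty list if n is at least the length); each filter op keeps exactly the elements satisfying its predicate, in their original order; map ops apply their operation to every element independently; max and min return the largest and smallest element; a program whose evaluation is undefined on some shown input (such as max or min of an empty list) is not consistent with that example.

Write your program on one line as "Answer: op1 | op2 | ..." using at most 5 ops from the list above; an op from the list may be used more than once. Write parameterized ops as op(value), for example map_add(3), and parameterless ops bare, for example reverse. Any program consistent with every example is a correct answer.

sort_asc | filter_gt(-4) | sort_desc | min

Check, running the answer program on each example:
  [-8, -44, 43, -25, 48, 36, -4, -30] -> [-44, -30, -25, -8, -4, 36, 43, 48] -> [36, 43, 48] -> [48, 43, 36] -> 36
  [5, 48, -33, 8, -37, 19, -4, -20] -> [-37, -33, -20, -4, 5, 8, 19, 48] -> [5, 8, 19, 48] -> [48, 19, 8, 5] -> 5
  [29, 35, 7, 16, 24, 46, -6, -2, 24, -39] -> [-39, -6, -2, 7, 16, 24, 24, 29, 35, 46] -> [-2, 7, 16, 24, 24, 29, 35, 46] -> [46, 35, 29, 24, 24, 16, 7, -2] -> -2
  [-46, 32, -9, -31, -37] -> [-46, -37, -31, -9, 32] -> [32] -> [32] -> 32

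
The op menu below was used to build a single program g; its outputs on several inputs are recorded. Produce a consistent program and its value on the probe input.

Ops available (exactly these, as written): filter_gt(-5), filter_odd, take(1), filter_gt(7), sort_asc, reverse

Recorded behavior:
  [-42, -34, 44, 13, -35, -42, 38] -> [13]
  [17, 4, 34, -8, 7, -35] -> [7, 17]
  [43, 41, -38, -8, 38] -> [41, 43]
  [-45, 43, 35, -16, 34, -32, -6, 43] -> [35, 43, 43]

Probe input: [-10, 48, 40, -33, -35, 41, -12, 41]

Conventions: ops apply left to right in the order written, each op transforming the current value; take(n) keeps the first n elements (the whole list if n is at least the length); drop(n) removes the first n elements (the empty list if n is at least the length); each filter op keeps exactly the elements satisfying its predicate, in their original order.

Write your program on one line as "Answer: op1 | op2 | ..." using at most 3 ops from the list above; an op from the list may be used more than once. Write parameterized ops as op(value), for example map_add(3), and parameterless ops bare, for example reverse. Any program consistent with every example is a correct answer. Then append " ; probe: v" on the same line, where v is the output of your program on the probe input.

sort_asc | filter_odd | filter_gt(-5) ; probe: [41, 41]

Check, running the answer program on each example:
  [-42, -34, 44, 13, -35, -42, 38] -> [-42, -42, -35, -34, 13, 38, 44] -> [-35, 13] -> [13]
  [17, 4, 34, -8, 7, -35] -> [-35, -8, 4, 7, 17, 34] -> [-35, 7, 17] -> [7, 17]
  [43, 41, -38, -8, 38] -> [-38, -8, 38, 41, 43] -> [41, 43] -> [41, 43]
  [-45, 43, 35, -16, 34, -32, -6, 43] -> [-45, -32, -16, -6, 34, 35, 43, 43] -> [-45, 35, 43, 43] -> [35, 43, 43]
  probe: [-10, 48, 40, -33, -35, 41, -12, 41] -> [-35, -33, -12, -10, 40, 41, 41, 48] -> [-35, -33, 41, 41] -> [41, 41]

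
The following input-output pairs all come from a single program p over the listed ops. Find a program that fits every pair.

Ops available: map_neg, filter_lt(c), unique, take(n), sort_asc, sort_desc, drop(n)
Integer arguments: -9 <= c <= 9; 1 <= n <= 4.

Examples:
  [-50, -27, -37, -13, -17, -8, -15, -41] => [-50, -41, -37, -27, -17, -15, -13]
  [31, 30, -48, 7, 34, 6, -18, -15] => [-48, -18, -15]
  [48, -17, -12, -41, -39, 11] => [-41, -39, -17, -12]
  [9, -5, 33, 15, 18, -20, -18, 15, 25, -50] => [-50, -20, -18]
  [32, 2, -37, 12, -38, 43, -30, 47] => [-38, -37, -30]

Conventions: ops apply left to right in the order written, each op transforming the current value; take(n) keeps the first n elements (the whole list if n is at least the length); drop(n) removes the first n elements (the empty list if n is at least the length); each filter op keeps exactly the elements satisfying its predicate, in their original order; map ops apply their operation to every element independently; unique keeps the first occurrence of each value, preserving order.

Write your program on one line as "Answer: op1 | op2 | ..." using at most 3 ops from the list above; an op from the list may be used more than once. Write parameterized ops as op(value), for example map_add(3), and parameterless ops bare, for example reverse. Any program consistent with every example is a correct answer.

sort_asc | filter_lt(5) | filter_lt(-8)

Check, running the answer program on each example:
  [-50, -27, -37, -13, -17, -8, -15, -41] -> [-50, -41, -37, -27, -17, -15, -13, -8] -> [-50, -41, -37, -27, -17, -15, -13, -8] -> [-50, -41, -37, -27, -17, -15, -13]
  [31, 30, -48, 7, 34, 6, -18, -15] -> [-48, -18, -15, 6, 7, 30, 31, 34] -> [-48, -18, -15] -> [-48, -18, -15]
  [48, -17, -12, -41, -39, 11] -> [-41, -39, -17, -12, 11, 48] -> [-41, -39, -17, -12] -> [-41, -39, -17, -12]
  [9, -5, 33, 15, 18, -20, -18, 15, 25, -50] -> [-50, -20, -18, -5, 9, 15, 15, 18, 25, 33] -> [-50, -20, -18, -5] -> [-50, -20, -18]
  [32, 2, -37, 12, -38, 43, -30, 47] -> [-38, -37, -30, 2, 12, 32, 43, 47] -> [-38, -37, -30, 2] -> [-38, -37, -30]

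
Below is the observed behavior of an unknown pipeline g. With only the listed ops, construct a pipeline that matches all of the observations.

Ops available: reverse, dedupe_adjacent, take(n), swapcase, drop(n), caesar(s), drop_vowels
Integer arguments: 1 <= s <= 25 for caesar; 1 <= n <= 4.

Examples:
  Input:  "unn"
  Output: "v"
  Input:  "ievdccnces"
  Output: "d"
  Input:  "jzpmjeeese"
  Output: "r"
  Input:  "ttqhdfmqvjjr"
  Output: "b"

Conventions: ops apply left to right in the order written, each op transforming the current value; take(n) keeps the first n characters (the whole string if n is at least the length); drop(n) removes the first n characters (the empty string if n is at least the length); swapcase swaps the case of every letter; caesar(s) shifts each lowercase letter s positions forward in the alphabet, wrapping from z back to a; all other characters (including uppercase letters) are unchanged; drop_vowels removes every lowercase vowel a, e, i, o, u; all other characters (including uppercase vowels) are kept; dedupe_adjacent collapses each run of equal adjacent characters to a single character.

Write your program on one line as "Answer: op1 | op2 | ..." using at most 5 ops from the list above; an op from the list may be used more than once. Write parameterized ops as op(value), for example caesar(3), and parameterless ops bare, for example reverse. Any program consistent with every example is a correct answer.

drop_vowels | reverse | caesar(8) | reverse | take(1)

Check, running the answer program on each example:
  "unn" -> "nn" -> "nn" -> "vv" -> "vv" -> "v"
  "ievdccnces" -> "vdccncs" -> "scnccdv" -> "akvkkld" -> "dlkkvka" -> "d"
  "jzpmjeeese" -> "jzpmjs" -> "sjmpzj" -> "aruxhr" -> "rhxura" -> "r"
  "ttqhdfmqvjjr" -> "ttqhdfmqvjjr" -> "rjjvqmfdhqtt" -> "zrrdyunlpybb" -> "bbyplnuydrrz" -> "b"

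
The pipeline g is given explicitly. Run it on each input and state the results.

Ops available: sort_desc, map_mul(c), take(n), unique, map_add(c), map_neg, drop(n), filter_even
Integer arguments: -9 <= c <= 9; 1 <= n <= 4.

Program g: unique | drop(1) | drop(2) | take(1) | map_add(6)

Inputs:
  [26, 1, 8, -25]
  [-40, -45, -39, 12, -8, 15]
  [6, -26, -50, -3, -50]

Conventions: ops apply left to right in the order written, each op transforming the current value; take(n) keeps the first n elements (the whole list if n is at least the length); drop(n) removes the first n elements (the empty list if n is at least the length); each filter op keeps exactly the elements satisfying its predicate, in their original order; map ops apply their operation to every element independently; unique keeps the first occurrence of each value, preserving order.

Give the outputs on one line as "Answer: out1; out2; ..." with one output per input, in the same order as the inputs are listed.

Execution, op by op:
  [26, 1, 8, -25] -> [26, 1, 8, -25] -> [1, 8, -25] -> [-25] -> [-25] -> [-19]
  [-40, -45, -39, 12, -8, 15] -> [-40, -45, -39, 12, -8, 15] -> [-45, -39, 12, -8, 15] -> [12, -8, 15] -> [12] -> [18]
  [6, -26, -50, -3, -50] -> [6, -26, -50, -3] -> [-26, -50, -3] -> [-3] -> [-3] -> [3]

[-19]; [18]; [3]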